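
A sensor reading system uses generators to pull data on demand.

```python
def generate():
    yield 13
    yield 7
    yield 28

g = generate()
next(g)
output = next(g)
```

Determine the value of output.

Step 1: generate() creates a generator.
Step 2: next(g) yields 13 (consumed and discarded).
Step 3: next(g) yields 7, assigned to output.
Therefore output = 7.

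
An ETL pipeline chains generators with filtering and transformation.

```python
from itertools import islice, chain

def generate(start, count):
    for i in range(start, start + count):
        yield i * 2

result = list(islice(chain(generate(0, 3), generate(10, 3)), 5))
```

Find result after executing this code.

Step 1: generate(0, 3) yields [0, 2, 4].
Step 2: generate(10, 3) yields [20, 22, 24].
Step 3: chain concatenates: [0, 2, 4, 20, 22, 24].
Step 4: islice takes first 5: [0, 2, 4, 20, 22].
Therefore result = [0, 2, 4, 20, 22].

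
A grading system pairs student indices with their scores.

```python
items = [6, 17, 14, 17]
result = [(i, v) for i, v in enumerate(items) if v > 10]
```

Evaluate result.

Step 1: Filter enumerate([6, 17, 14, 17]) keeping v > 10:
  (0, 6): 6 <= 10, excluded
  (1, 17): 17 > 10, included
  (2, 14): 14 > 10, included
  (3, 17): 17 > 10, included
Therefore result = [(1, 17), (2, 14), (3, 17)].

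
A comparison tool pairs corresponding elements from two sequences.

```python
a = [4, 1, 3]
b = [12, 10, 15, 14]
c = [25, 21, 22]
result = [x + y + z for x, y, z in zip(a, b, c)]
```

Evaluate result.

Step 1: zip three lists (truncates to shortest, len=3):
  4 + 12 + 25 = 41
  1 + 10 + 21 = 32
  3 + 15 + 22 = 40
Therefore result = [41, 32, 40].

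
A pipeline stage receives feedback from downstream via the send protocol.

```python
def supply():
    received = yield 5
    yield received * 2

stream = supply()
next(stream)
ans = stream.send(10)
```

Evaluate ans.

Step 1: next(stream) advances to first yield, producing 5.
Step 2: send(10) resumes, received = 10.
Step 3: yield received * 2 = 10 * 2 = 20.
Therefore ans = 20.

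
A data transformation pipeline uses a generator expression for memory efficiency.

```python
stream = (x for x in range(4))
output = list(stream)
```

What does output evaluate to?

Step 1: Generator expression iterates range(4): [0, 1, 2, 3].
Step 2: list() collects all values.
Therefore output = [0, 1, 2, 3].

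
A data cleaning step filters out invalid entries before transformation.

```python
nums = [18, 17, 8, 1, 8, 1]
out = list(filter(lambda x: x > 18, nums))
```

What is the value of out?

Step 1: Filter elements > 18:
  18: removed
  17: removed
  8: removed
  1: removed
  8: removed
  1: removed
Therefore out = [].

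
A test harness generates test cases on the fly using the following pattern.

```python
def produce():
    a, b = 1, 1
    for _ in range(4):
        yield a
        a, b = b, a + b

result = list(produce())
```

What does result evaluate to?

Step 1: Fibonacci-like sequence starting with a=1, b=1:
  Iteration 1: yield a=1, then a,b = 1,2
  Iteration 2: yield a=1, then a,b = 2,3
  Iteration 3: yield a=2, then a,b = 3,5
  Iteration 4: yield a=3, then a,b = 5,8
Therefore result = [1, 1, 2, 3].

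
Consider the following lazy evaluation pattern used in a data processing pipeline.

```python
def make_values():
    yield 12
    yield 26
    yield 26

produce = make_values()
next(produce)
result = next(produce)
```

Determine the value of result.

Step 1: make_values() creates a generator.
Step 2: next(produce) yields 12 (consumed and discarded).
Step 3: next(produce) yields 26, assigned to result.
Therefore result = 26.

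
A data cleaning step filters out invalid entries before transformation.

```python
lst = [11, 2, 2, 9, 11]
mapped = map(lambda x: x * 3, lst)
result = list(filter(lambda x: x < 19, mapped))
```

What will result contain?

Step 1: Map x * 3:
  11 -> 33
  2 -> 6
  2 -> 6
  9 -> 27
  11 -> 33
Step 2: Filter for < 19:
  33: removed
  6: kept
  6: kept
  27: removed
  33: removed
Therefore result = [6, 6].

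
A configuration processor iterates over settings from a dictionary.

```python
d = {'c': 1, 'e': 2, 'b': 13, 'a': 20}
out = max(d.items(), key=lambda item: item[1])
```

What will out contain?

Step 1: Find item with maximum value:
  ('c', 1)
  ('e', 2)
  ('b', 13)
  ('a', 20)
Step 2: Maximum value is 20 at key 'a'.
Therefore out = ('a', 20).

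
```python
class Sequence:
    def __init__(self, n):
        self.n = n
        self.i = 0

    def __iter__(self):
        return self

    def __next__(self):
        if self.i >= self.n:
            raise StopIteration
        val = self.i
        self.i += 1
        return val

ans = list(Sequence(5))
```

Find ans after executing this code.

Step 1: Sequence(5) creates an iterator counting 0 to 4.
Step 2: list() consumes all values: [0, 1, 2, 3, 4].
Therefore ans = [0, 1, 2, 3, 4].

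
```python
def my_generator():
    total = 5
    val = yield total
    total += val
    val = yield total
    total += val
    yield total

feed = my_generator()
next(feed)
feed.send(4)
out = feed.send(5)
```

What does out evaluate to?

Step 1: next() -> yield total=5.
Step 2: send(4) -> val=4, total = 5+4 = 9, yield 9.
Step 3: send(5) -> val=5, total = 9+5 = 14, yield 14.
Therefore out = 14.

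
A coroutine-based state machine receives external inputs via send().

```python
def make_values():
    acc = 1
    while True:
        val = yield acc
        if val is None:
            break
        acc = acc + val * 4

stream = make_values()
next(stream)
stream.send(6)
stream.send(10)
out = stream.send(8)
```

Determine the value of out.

Step 1: next() -> yield acc=1.
Step 2: send(6) -> val=6, acc = 1 + 6*4 = 25, yield 25.
Step 3: send(10) -> val=10, acc = 25 + 10*4 = 65, yield 65.
Step 4: send(8) -> val=8, acc = 65 + 8*4 = 97, yield 97.
Therefore out = 97.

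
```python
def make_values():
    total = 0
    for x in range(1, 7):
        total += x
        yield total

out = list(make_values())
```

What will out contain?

Step 1: Generator accumulates running sum:
  x=1: total = 1, yield 1
  x=2: total = 3, yield 3
  x=3: total = 6, yield 6
  x=4: total = 10, yield 10
  x=5: total = 15, yield 15
  x=6: total = 21, yield 21
Therefore out = [1, 3, 6, 10, 15, 21].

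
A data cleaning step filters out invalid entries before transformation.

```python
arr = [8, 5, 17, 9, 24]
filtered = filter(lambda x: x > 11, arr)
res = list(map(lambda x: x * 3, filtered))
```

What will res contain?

Step 1: Filter arr for elements > 11:
  8: removed
  5: removed
  17: kept
  9: removed
  24: kept
Step 2: Map x * 3 on filtered [17, 24]:
  17 -> 51
  24 -> 72
Therefore res = [51, 72].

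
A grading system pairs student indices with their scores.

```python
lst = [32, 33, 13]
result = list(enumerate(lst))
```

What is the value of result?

Step 1: enumerate pairs each element with its index:
  (0, 32)
  (1, 33)
  (2, 13)
Therefore result = [(0, 32), (1, 33), (2, 13)].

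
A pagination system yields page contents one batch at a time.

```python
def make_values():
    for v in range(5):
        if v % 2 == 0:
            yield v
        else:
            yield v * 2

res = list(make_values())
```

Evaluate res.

Step 1: For each v in range(5), yield v if even, else v*2:
  v=0 (even): yield 0
  v=1 (odd): yield 1*2 = 2
  v=2 (even): yield 2
  v=3 (odd): yield 3*2 = 6
  v=4 (even): yield 4
Therefore res = [0, 2, 2, 6, 4].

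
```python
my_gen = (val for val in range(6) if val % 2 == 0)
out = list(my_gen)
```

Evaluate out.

Step 1: Filter range(6) keeping only even values:
  val=0: even, included
  val=1: odd, excluded
  val=2: even, included
  val=3: odd, excluded
  val=4: even, included
  val=5: odd, excluded
Therefore out = [0, 2, 4].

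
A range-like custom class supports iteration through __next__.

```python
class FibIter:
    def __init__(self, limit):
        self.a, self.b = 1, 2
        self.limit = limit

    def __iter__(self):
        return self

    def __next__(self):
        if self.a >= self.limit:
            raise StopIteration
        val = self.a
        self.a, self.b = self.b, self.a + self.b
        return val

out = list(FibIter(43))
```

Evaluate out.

Step 1: Fibonacci-like sequence (a=1, b=2) until >= 43:
  Yield 1, then a,b = 2,3
  Yield 2, then a,b = 3,5
  Yield 3, then a,b = 5,8
  Yield 5, then a,b = 8,13
  Yield 8, then a,b = 13,21
  Yield 13, then a,b = 21,34
  Yield 21, then a,b = 34,55
  Yield 34, then a,b = 55,89
Step 2: 55 >= 43, stop.
Therefore out = [1, 2, 3, 5, 8, 13, 21, 34].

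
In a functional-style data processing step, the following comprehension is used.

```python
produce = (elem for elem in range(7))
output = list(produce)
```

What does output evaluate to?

Step 1: Generator expression iterates range(7): [0, 1, 2, 3, 4, 5, 6].
Step 2: list() collects all values.
Therefore output = [0, 1, 2, 3, 4, 5, 6].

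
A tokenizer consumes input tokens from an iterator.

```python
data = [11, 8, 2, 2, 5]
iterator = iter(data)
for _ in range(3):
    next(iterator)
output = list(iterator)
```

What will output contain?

Step 1: Create iterator over [11, 8, 2, 2, 5].
Step 2: Advance 3 positions (consuming [11, 8, 2]).
Step 3: list() collects remaining elements: [2, 5].
Therefore output = [2, 5].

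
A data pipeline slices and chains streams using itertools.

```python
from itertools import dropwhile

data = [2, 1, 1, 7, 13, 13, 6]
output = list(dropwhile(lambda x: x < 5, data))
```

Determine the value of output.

Step 1: dropwhile drops elements while < 5:
  2 < 5: dropped
  1 < 5: dropped
  1 < 5: dropped
  7: kept (dropping stopped)
Step 2: Remaining elements kept regardless of condition.
Therefore output = [7, 13, 13, 6].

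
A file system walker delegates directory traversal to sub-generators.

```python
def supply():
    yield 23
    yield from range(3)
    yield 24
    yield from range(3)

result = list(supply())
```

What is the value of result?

Step 1: Trace yields in order:
  yield 23
  yield 0
  yield 1
  yield 2
  yield 24
  yield 0
  yield 1
  yield 2
Therefore result = [23, 0, 1, 2, 24, 0, 1, 2].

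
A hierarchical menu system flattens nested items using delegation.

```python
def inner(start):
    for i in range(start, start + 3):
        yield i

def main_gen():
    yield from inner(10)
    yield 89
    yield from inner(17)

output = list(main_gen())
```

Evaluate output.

Step 1: main_gen() delegates to inner(10):
  yield 10
  yield 11
  yield 12
Step 2: yield 89
Step 3: Delegates to inner(17):
  yield 17
  yield 18
  yield 19
Therefore output = [10, 11, 12, 89, 17, 18, 19].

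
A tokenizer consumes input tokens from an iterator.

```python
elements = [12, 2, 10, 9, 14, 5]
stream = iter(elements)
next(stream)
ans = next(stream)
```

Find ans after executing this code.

Step 1: Create iterator over [12, 2, 10, 9, 14, 5].
Step 2: next() consumes 12.
Step 3: next() returns 2.
Therefore ans = 2.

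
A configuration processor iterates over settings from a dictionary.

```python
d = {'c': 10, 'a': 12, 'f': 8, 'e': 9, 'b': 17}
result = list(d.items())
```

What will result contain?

Step 1: d.items() returns (key, value) pairs in insertion order.
Therefore result = [('c', 10), ('a', 12), ('f', 8), ('e', 9), ('b', 17)].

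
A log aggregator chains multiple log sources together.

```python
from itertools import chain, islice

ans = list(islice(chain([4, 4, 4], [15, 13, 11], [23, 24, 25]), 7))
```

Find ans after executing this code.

Step 1: chain([4, 4, 4], [15, 13, 11], [23, 24, 25]) = [4, 4, 4, 15, 13, 11, 23, 24, 25].
Step 2: islice takes first 7 elements: [4, 4, 4, 15, 13, 11, 23].
Therefore ans = [4, 4, 4, 15, 13, 11, 23].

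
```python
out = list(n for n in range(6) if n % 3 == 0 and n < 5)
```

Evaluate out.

Step 1: Filter range(6) where n % 3 == 0 and n < 5:
  n=0: both conditions met, included
  n=1: excluded (1 % 3 != 0)
  n=2: excluded (2 % 3 != 0)
  n=3: both conditions met, included
  n=4: excluded (4 % 3 != 0)
  n=5: excluded (5 % 3 != 0, 5 >= 5)
Therefore out = [0, 3].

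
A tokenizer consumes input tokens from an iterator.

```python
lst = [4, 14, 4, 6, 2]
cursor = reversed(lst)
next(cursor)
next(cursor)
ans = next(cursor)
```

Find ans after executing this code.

Step 1: reversed([4, 14, 4, 6, 2]) gives iterator: [2, 6, 4, 14, 4].
Step 2: First next() = 2, second next() = 6.
Step 3: Third next() = 4.
Therefore ans = 4.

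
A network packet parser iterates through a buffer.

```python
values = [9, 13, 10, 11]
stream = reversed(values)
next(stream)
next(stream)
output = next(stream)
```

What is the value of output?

Step 1: reversed([9, 13, 10, 11]) gives iterator: [11, 10, 13, 9].
Step 2: First next() = 11, second next() = 10.
Step 3: Third next() = 13.
Therefore output = 13.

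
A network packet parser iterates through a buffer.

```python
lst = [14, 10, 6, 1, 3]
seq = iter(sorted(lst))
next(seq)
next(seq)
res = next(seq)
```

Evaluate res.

Step 1: sorted([14, 10, 6, 1, 3]) = [1, 3, 6, 10, 14].
Step 2: Create iterator and skip 2 elements.
Step 3: next() returns 6.
Therefore res = 6.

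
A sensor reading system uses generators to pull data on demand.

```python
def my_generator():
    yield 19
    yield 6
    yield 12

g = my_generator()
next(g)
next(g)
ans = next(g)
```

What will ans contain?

Step 1: my_generator() creates a generator.
Step 2: next(g) yields 19 (consumed and discarded).
Step 3: next(g) yields 6 (consumed and discarded).
Step 4: next(g) yields 12, assigned to ans.
Therefore ans = 12.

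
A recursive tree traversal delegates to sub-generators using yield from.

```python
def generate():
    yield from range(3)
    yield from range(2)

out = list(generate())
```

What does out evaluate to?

Step 1: Trace yields in order:
  yield 0
  yield 1
  yield 2
  yield 0
  yield 1
Therefore out = [0, 1, 2, 0, 1].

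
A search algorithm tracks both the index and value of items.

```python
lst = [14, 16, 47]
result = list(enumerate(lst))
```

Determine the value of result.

Step 1: enumerate pairs each element with its index:
  (0, 14)
  (1, 16)
  (2, 47)
Therefore result = [(0, 14), (1, 16), (2, 47)].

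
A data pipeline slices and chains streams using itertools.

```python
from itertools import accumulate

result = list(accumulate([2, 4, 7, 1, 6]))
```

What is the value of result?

Step 1: accumulate computes running sums:
  + 2 = 2
  + 4 = 6
  + 7 = 13
  + 1 = 14
  + 6 = 20
Therefore result = [2, 6, 13, 14, 20].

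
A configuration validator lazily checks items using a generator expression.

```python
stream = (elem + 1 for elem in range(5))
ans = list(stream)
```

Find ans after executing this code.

Step 1: For each elem in range(5), compute elem+1:
  elem=0: 0+1 = 1
  elem=1: 1+1 = 2
  elem=2: 2+1 = 3
  elem=3: 3+1 = 4
  elem=4: 4+1 = 5
Therefore ans = [1, 2, 3, 4, 5].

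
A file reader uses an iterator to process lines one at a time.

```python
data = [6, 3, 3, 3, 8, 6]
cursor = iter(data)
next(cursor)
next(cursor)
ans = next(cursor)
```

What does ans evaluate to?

Step 1: Create iterator over [6, 3, 3, 3, 8, 6].
Step 2: next() consumes 6.
Step 3: next() consumes 3.
Step 4: next() returns 3.
Therefore ans = 3.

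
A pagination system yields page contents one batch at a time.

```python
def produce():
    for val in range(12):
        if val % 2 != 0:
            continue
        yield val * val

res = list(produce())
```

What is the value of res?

Step 1: Only yield val**2 when val is divisible by 2:
  val=0: 0 % 2 == 0, yield 0**2 = 0
  val=2: 2 % 2 == 0, yield 2**2 = 4
  val=4: 4 % 2 == 0, yield 4**2 = 16
  val=6: 6 % 2 == 0, yield 6**2 = 36
  val=8: 8 % 2 == 0, yield 8**2 = 64
  val=10: 10 % 2 == 0, yield 10**2 = 100
Therefore res = [0, 4, 16, 36, 64, 100].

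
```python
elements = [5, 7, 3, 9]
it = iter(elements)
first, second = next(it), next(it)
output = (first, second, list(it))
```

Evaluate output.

Step 1: Create iterator over [5, 7, 3, 9].
Step 2: first = 5, second = 7.
Step 3: Remaining elements: [3, 9].
Therefore output = (5, 7, [3, 9]).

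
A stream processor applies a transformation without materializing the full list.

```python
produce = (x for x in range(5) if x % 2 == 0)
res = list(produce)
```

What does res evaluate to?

Step 1: Filter range(5) keeping only even values:
  x=0: even, included
  x=1: odd, excluded
  x=2: even, included
  x=3: odd, excluded
  x=4: even, included
Therefore res = [0, 2, 4].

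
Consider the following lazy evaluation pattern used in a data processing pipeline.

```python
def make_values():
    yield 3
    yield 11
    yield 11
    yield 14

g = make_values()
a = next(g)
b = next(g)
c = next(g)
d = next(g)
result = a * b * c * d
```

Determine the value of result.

Step 1: Create generator and consume all values:
  a = next(g) = 3
  b = next(g) = 11
  c = next(g) = 11
  d = next(g) = 14
Step 2: result = 3 * 11 * 11 * 14 = 5082.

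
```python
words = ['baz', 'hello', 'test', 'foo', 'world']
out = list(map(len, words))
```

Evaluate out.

Step 1: Map len() to each word:
  'baz' -> 3
  'hello' -> 5
  'test' -> 4
  'foo' -> 3
  'world' -> 5
Therefore out = [3, 5, 4, 3, 5].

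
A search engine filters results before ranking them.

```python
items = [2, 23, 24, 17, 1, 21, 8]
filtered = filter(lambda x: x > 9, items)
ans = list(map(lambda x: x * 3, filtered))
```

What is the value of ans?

Step 1: Filter items for elements > 9:
  2: removed
  23: kept
  24: kept
  17: kept
  1: removed
  21: kept
  8: removed
Step 2: Map x * 3 on filtered [23, 24, 17, 21]:
  23 -> 69
  24 -> 72
  17 -> 51
  21 -> 63
Therefore ans = [69, 72, 51, 63].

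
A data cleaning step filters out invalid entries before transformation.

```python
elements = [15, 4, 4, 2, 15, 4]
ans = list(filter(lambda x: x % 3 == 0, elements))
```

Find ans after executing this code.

Step 1: Filter elements divisible by 3:
  15 % 3 = 0: kept
  4 % 3 = 1: removed
  4 % 3 = 1: removed
  2 % 3 = 2: removed
  15 % 3 = 0: kept
  4 % 3 = 1: removed
Therefore ans = [15, 15].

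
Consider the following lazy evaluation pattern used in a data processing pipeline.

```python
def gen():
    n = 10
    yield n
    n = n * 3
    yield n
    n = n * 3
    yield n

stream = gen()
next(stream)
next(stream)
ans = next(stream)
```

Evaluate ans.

Step 1: Trace through generator execution:
  Yield 1: n starts at 10, yield 10
  Yield 2: n = 10 * 3 = 30, yield 30
  Yield 3: n = 30 * 3 = 90, yield 90
Step 2: First next() gets 10, second next() gets the second value, third next() yields 90.
Therefore ans = 90.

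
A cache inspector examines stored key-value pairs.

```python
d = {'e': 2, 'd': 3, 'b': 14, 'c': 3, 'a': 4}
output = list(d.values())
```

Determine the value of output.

Step 1: d.values() returns the dictionary values in insertion order.
Therefore output = [2, 3, 14, 3, 4].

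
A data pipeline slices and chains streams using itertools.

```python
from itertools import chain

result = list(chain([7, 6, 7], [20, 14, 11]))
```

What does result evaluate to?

Step 1: chain() concatenates iterables: [7, 6, 7] + [20, 14, 11].
Therefore result = [7, 6, 7, 20, 14, 11].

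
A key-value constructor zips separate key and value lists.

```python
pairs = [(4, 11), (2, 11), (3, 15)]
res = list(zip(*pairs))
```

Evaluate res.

Step 1: zip(*pairs) transposes: unzips [(4, 11), (2, 11), (3, 15)] into separate sequences.
Step 2: First elements: (4, 2, 3), second elements: (11, 11, 15).
Therefore res = [(4, 2, 3), (11, 11, 15)].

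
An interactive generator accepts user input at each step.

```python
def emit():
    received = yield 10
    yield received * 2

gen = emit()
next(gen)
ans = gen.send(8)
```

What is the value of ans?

Step 1: next(gen) advances to first yield, producing 10.
Step 2: send(8) resumes, received = 8.
Step 3: yield received * 2 = 8 * 2 = 16.
Therefore ans = 16.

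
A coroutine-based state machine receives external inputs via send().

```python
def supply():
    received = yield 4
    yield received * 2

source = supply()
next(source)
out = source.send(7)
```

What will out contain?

Step 1: next(source) advances to first yield, producing 4.
Step 2: send(7) resumes, received = 7.
Step 3: yield received * 2 = 7 * 2 = 14.
Therefore out = 14.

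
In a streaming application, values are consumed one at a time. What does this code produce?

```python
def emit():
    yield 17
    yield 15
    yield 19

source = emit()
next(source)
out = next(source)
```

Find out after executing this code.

Step 1: emit() creates a generator.
Step 2: next(source) yields 17 (consumed and discarded).
Step 3: next(source) yields 15, assigned to out.
Therefore out = 15.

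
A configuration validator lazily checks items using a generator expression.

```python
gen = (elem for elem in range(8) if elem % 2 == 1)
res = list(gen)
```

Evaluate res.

Step 1: Filter range(8) keeping only odd values:
  elem=0: even, excluded
  elem=1: odd, included
  elem=2: even, excluded
  elem=3: odd, included
  elem=4: even, excluded
  elem=5: odd, included
  elem=6: even, excluded
  elem=7: odd, included
Therefore res = [1, 3, 5, 7].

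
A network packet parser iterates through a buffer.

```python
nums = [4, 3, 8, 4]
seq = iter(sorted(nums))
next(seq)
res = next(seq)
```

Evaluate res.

Step 1: sorted([4, 3, 8, 4]) = [3, 4, 4, 8].
Step 2: Create iterator and skip 1 elements.
Step 3: next() returns 4.
Therefore res = 4.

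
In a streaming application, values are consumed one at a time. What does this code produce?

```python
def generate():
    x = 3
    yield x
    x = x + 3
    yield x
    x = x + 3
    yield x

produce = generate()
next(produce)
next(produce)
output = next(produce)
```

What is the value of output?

Step 1: Trace through generator execution:
  Yield 1: x starts at 3, yield 3
  Yield 2: x = 3 + 3 = 6, yield 6
  Yield 3: x = 6 + 3 = 9, yield 9
Step 2: First next() gets 3, second next() gets the second value, third next() yields 9.
Therefore output = 9.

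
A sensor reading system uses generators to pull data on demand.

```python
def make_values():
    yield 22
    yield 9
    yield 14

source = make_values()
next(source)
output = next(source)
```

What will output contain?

Step 1: make_values() creates a generator.
Step 2: next(source) yields 22 (consumed and discarded).
Step 3: next(source) yields 9, assigned to output.
Therefore output = 9.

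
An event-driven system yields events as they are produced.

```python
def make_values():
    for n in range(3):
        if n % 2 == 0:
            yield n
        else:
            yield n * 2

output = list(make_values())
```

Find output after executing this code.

Step 1: For each n in range(3), yield n if even, else n*2:
  n=0 (even): yield 0
  n=1 (odd): yield 1*2 = 2
  n=2 (even): yield 2
Therefore output = [0, 2, 2].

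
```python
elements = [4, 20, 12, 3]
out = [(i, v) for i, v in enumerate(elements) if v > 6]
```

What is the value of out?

Step 1: Filter enumerate([4, 20, 12, 3]) keeping v > 6:
  (0, 4): 4 <= 6, excluded
  (1, 20): 20 > 6, included
  (2, 12): 12 > 6, included
  (3, 3): 3 <= 6, excluded
Therefore out = [(1, 20), (2, 12)].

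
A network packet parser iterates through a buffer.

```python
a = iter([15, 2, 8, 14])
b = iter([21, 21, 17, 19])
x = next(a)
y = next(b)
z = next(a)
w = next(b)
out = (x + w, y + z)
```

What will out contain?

Step 1: a iterates [15, 2, 8, 14], b iterates [21, 21, 17, 19].
Step 2: x = next(a) = 15, y = next(b) = 21.
Step 3: z = next(a) = 2, w = next(b) = 21.
Step 4: out = (15 + 21, 21 + 2) = (36, 23).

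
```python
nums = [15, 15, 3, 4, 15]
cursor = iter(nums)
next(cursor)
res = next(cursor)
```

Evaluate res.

Step 1: Create iterator over [15, 15, 3, 4, 15].
Step 2: next() consumes 15.
Step 3: next() returns 15.
Therefore res = 15.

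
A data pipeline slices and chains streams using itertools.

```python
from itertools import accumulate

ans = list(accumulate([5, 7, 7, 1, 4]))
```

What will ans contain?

Step 1: accumulate computes running sums:
  + 5 = 5
  + 7 = 12
  + 7 = 19
  + 1 = 20
  + 4 = 24
Therefore ans = [5, 12, 19, 20, 24].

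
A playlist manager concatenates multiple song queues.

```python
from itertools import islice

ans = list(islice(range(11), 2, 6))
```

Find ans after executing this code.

Step 1: islice(range(11), 2, 6) takes elements at indices [2, 6).
Step 2: Elements: [2, 3, 4, 5].
Therefore ans = [2, 3, 4, 5].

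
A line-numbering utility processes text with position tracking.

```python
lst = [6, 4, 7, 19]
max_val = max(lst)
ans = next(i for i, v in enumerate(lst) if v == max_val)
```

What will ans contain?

Step 1: max([6, 4, 7, 19]) = 19.
Step 2: Find first index where value == 19:
  Index 0: 6 != 19
  Index 1: 4 != 19
  Index 2: 7 != 19
  Index 3: 19 == 19, found!
Therefore ans = 3.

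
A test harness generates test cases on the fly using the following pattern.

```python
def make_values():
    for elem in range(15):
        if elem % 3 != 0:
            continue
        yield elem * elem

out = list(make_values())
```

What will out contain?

Step 1: Only yield elem**2 when elem is divisible by 3:
  elem=0: 0 % 3 == 0, yield 0**2 = 0
  elem=3: 3 % 3 == 0, yield 3**2 = 9
  elem=6: 6 % 3 == 0, yield 6**2 = 36
  elem=9: 9 % 3 == 0, yield 9**2 = 81
  elem=12: 12 % 3 == 0, yield 12**2 = 144
Therefore out = [0, 9, 36, 81, 144].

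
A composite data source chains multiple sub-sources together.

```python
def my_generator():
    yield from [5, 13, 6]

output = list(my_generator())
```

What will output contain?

Step 1: yield from delegates to the iterable, yielding each element.
Step 2: Collected values: [5, 13, 6].
Therefore output = [5, 13, 6].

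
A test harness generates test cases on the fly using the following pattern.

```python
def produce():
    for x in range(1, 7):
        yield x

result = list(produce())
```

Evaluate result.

Step 1: The generator yields each value from range(1, 7).
Step 2: list() consumes all yields: [1, 2, 3, 4, 5, 6].
Therefore result = [1, 2, 3, 4, 5, 6].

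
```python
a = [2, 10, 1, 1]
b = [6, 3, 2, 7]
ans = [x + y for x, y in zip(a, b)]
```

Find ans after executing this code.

Step 1: Add corresponding elements:
  2 + 6 = 8
  10 + 3 = 13
  1 + 2 = 3
  1 + 7 = 8
Therefore ans = [8, 13, 3, 8].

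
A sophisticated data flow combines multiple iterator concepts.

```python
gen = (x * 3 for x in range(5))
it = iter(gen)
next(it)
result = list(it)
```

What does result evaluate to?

Step 1: Generator produces [0, 3, 6, 9, 12].
Step 2: next(it) consumes first element (0).
Step 3: list(it) collects remaining: [3, 6, 9, 12].
Therefore result = [3, 6, 9, 12].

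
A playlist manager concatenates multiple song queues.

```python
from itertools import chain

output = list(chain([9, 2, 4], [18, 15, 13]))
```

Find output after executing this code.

Step 1: chain() concatenates iterables: [9, 2, 4] + [18, 15, 13].
Therefore output = [9, 2, 4, 18, 15, 13].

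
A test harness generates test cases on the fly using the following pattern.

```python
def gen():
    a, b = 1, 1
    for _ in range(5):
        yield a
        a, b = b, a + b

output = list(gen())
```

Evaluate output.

Step 1: Fibonacci-like sequence starting with a=1, b=1:
  Iteration 1: yield a=1, then a,b = 1,2
  Iteration 2: yield a=1, then a,b = 2,3
  Iteration 3: yield a=2, then a,b = 3,5
  Iteration 4: yield a=3, then a,b = 5,8
  Iteration 5: yield a=5, then a,b = 8,13
Therefore output = [1, 1, 2, 3, 5].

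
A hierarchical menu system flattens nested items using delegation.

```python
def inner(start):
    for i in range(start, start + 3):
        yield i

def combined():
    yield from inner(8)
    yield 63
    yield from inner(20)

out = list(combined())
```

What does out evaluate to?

Step 1: combined() delegates to inner(8):
  yield 8
  yield 9
  yield 10
Step 2: yield 63
Step 3: Delegates to inner(20):
  yield 20
  yield 21
  yield 22
Therefore out = [8, 9, 10, 63, 20, 21, 22].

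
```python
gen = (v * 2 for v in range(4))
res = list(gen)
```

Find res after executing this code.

Step 1: For each v in range(4), compute v*2:
  v=0: 0*2 = 0
  v=1: 1*2 = 2
  v=2: 2*2 = 4
  v=3: 3*2 = 6
Therefore res = [0, 2, 4, 6].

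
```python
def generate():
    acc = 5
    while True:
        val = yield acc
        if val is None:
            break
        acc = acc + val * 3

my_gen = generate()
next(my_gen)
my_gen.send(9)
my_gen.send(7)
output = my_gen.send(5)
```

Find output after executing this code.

Step 1: next() -> yield acc=5.
Step 2: send(9) -> val=9, acc = 5 + 9*3 = 32, yield 32.
Step 3: send(7) -> val=7, acc = 32 + 7*3 = 53, yield 53.
Step 4: send(5) -> val=5, acc = 53 + 5*3 = 68, yield 68.
Therefore output = 68.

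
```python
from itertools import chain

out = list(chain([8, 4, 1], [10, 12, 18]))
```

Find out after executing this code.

Step 1: chain() concatenates iterables: [8, 4, 1] + [10, 12, 18].
Therefore out = [8, 4, 1, 10, 12, 18].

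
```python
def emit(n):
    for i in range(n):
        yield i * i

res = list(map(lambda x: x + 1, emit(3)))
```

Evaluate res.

Step 1: emit(3) yields squares: [0, 1, 4].
Step 2: map adds 1 to each: [1, 2, 5].
Therefore res = [1, 2, 5].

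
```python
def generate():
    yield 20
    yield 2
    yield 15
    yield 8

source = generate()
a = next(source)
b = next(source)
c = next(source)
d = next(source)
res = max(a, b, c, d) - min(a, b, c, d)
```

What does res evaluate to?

Step 1: Create generator and consume all values:
  a = next(source) = 20
  b = next(source) = 2
  c = next(source) = 15
  d = next(source) = 8
Step 2: max = 20, min = 2, res = 20 - 2 = 18.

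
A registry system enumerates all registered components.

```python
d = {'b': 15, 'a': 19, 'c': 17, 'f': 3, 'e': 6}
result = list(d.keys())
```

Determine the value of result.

Step 1: d.keys() returns the dictionary keys in insertion order.
Therefore result = ['b', 'a', 'c', 'f', 'e'].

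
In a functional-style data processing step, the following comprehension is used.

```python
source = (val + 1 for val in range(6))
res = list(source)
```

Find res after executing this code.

Step 1: For each val in range(6), compute val+1:
  val=0: 0+1 = 1
  val=1: 1+1 = 2
  val=2: 2+1 = 3
  val=3: 3+1 = 4
  val=4: 4+1 = 5
  val=5: 5+1 = 6
Therefore res = [1, 2, 3, 4, 5, 6].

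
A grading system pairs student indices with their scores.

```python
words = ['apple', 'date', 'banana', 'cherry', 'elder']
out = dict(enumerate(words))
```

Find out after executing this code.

Step 1: enumerate pairs indices with words:
  0 -> 'apple'
  1 -> 'date'
  2 -> 'banana'
  3 -> 'cherry'
  4 -> 'elder'
Therefore out = {0: 'apple', 1: 'date', 2: 'banana', 3: 'cherry', 4: 'elder'}.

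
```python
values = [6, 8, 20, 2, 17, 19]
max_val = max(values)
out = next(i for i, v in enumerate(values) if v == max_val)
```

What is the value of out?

Step 1: max([6, 8, 20, 2, 17, 19]) = 20.
Step 2: Find first index where value == 20:
  Index 0: 6 != 20
  Index 1: 8 != 20
  Index 2: 20 == 20, found!
Therefore out = 2.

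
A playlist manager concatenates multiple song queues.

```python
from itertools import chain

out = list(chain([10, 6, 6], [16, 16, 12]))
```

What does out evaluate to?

Step 1: chain() concatenates iterables: [10, 6, 6] + [16, 16, 12].
Therefore out = [10, 6, 6, 16, 16, 12].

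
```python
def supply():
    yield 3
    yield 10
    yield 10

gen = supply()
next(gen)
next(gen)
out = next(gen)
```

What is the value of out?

Step 1: supply() creates a generator.
Step 2: next(gen) yields 3 (consumed and discarded).
Step 3: next(gen) yields 10 (consumed and discarded).
Step 4: next(gen) yields 10, assigned to out.
Therefore out = 10.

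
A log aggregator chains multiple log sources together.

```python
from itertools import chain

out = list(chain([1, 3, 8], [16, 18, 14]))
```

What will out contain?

Step 1: chain() concatenates iterables: [1, 3, 8] + [16, 18, 14].
Therefore out = [1, 3, 8, 16, 18, 14].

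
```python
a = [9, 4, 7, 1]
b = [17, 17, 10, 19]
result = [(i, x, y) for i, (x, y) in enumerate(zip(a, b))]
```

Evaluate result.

Step 1: enumerate(zip(a, b)) gives index with paired elements:
  i=0: (9, 17)
  i=1: (4, 17)
  i=2: (7, 10)
  i=3: (1, 19)
Therefore result = [(0, 9, 17), (1, 4, 17), (2, 7, 10), (3, 1, 19)].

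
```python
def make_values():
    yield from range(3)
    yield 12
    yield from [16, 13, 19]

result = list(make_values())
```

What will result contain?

Step 1: Trace yields in order:
  yield 0
  yield 1
  yield 2
  yield 12
  yield 16
  yield 13
  yield 19
Therefore result = [0, 1, 2, 12, 16, 13, 19].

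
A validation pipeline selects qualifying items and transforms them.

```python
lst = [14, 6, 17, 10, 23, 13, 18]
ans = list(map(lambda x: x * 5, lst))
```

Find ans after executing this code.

Step 1: Apply lambda x: x * 5 to each element:
  14 -> 70
  6 -> 30
  17 -> 85
  10 -> 50
  23 -> 115
  13 -> 65
  18 -> 90
Therefore ans = [70, 30, 85, 50, 115, 65, 90].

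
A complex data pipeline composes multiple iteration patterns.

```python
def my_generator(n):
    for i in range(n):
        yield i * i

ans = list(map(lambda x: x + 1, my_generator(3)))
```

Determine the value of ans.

Step 1: my_generator(3) yields squares: [0, 1, 4].
Step 2: map adds 1 to each: [1, 2, 5].
Therefore ans = [1, 2, 5].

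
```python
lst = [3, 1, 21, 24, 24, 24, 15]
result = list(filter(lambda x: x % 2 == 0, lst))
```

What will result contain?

Step 1: Filter elements divisible by 2:
  3 % 2 = 1: removed
  1 % 2 = 1: removed
  21 % 2 = 1: removed
  24 % 2 = 0: kept
  24 % 2 = 0: kept
  24 % 2 = 0: kept
  15 % 2 = 1: removed
Therefore result = [24, 24, 24].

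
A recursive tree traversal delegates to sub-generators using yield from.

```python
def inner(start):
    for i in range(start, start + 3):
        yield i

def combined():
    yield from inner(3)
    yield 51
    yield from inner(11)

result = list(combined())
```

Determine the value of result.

Step 1: combined() delegates to inner(3):
  yield 3
  yield 4
  yield 5
Step 2: yield 51
Step 3: Delegates to inner(11):
  yield 11
  yield 12
  yield 13
Therefore result = [3, 4, 5, 51, 11, 12, 13].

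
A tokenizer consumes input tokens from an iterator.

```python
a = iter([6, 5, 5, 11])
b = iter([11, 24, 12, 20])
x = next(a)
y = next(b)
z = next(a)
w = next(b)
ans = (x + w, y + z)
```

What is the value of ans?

Step 1: a iterates [6, 5, 5, 11], b iterates [11, 24, 12, 20].
Step 2: x = next(a) = 6, y = next(b) = 11.
Step 3: z = next(a) = 5, w = next(b) = 24.
Step 4: ans = (6 + 24, 11 + 5) = (30, 16).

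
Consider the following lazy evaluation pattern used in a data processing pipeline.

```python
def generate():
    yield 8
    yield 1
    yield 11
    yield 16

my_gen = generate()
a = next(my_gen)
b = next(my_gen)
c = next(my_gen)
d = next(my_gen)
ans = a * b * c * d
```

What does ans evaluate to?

Step 1: Create generator and consume all values:
  a = next(my_gen) = 8
  b = next(my_gen) = 1
  c = next(my_gen) = 11
  d = next(my_gen) = 16
Step 2: ans = 8 * 1 * 11 * 16 = 1408.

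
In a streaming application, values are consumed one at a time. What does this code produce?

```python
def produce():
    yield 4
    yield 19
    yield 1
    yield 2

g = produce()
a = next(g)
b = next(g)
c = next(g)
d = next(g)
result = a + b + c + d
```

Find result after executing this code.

Step 1: Create generator and consume all values:
  a = next(g) = 4
  b = next(g) = 19
  c = next(g) = 1
  d = next(g) = 2
Step 2: result = 4 + 19 + 1 + 2 = 26.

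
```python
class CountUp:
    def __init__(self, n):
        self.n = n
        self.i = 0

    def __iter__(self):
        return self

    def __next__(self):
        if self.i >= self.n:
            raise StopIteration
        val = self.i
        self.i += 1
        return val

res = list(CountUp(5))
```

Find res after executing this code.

Step 1: CountUp(5) creates an iterator counting 0 to 4.
Step 2: list() consumes all values: [0, 1, 2, 3, 4].
Therefore res = [0, 1, 2, 3, 4].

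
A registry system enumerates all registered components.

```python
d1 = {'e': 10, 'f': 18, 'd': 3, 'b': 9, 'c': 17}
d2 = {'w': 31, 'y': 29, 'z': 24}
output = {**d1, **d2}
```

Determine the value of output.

Step 1: Merge d1 and d2 (d2 values override on key conflicts).
Step 2: d1 has keys ['e', 'f', 'd', 'b', 'c'], d2 has keys ['w', 'y', 'z'].
Therefore output = {'e': 10, 'f': 18, 'd': 3, 'b': 9, 'c': 17, 'w': 31, 'y': 29, 'z': 24}.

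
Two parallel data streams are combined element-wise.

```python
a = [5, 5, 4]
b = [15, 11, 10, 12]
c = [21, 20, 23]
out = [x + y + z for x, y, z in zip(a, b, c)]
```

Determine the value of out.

Step 1: zip three lists (truncates to shortest, len=3):
  5 + 15 + 21 = 41
  5 + 11 + 20 = 36
  4 + 10 + 23 = 37
Therefore out = [41, 36, 37].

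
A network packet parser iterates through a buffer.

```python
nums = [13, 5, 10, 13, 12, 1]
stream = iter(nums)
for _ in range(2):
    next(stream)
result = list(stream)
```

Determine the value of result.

Step 1: Create iterator over [13, 5, 10, 13, 12, 1].
Step 2: Advance 2 positions (consuming [13, 5]).
Step 3: list() collects remaining elements: [10, 13, 12, 1].
Therefore result = [10, 13, 12, 1].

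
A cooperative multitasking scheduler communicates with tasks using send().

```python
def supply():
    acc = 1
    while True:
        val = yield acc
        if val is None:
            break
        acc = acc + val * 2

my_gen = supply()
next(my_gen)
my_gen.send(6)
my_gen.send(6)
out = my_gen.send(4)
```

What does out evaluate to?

Step 1: next() -> yield acc=1.
Step 2: send(6) -> val=6, acc = 1 + 6*2 = 13, yield 13.
Step 3: send(6) -> val=6, acc = 13 + 6*2 = 25, yield 25.
Step 4: send(4) -> val=4, acc = 25 + 4*2 = 33, yield 33.
Therefore out = 33.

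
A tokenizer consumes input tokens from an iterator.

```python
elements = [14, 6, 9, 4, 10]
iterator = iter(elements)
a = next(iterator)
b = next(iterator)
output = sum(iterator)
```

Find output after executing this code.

Step 1: Create iterator over [14, 6, 9, 4, 10].
Step 2: a = next() = 14, b = next() = 6.
Step 3: sum() of remaining [9, 4, 10] = 23.
Therefore output = 23.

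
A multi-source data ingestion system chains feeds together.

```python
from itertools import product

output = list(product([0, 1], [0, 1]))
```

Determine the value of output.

Step 1: product([0, 1], [0, 1]) gives all pairs:
  (0, 0)
  (0, 1)
  (1, 0)
  (1, 1)
Therefore output = [(0, 0), (0, 1), (1, 0), (1, 1)].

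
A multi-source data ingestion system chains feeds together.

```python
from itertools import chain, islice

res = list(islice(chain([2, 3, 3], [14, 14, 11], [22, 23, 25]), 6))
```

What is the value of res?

Step 1: chain([2, 3, 3], [14, 14, 11], [22, 23, 25]) = [2, 3, 3, 14, 14, 11, 22, 23, 25].
Step 2: islice takes first 6 elements: [2, 3, 3, 14, 14, 11].
Therefore res = [2, 3, 3, 14, 14, 11].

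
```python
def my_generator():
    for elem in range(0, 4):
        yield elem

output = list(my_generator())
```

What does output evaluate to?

Step 1: The generator yields each value from range(0, 4).
Step 2: list() consumes all yields: [0, 1, 2, 3].
Therefore output = [0, 1, 2, 3].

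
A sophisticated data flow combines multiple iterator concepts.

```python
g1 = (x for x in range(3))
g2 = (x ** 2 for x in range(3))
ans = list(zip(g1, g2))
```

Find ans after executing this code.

Step 1: g1 produces [0, 1, 2].
Step 2: g2 produces [0, 1, 4].
Step 3: zip pairs them: [(0, 0), (1, 1), (2, 4)].
Therefore ans = [(0, 0), (1, 1), (2, 4)].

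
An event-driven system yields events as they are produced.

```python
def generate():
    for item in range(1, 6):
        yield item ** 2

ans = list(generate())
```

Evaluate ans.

Step 1: For each item in range(1, 6), yield item**2:
  item=1: yield 1**2 = 1
  item=2: yield 2**2 = 4
  item=3: yield 3**2 = 9
  item=4: yield 4**2 = 16
  item=5: yield 5**2 = 25
Therefore ans = [1, 4, 9, 16, 25].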